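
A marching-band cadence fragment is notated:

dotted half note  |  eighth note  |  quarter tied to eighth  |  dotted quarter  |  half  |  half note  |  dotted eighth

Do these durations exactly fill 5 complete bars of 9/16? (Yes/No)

One bar of 9/16 = 9 sixteenth notes, so 5 bars = 45.
Convert each value to sixteenth notes: dotted half note = 12; eighth note = 2; quarter tied to eighth (quarter + eighth) = 6; dotted quarter = 6; half = 8; half note = 8; dotted eighth = 3.
Adding: 12 + 2 + 6 + 6 + 8 + 8 + 3 = 45.
45 equals 45, so the answer is Yes.

Yes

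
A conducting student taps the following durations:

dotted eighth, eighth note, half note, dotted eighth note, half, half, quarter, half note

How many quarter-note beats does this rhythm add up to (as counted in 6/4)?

11

One quarter-note beat = 4 sixteenth notes.
In sixteenth notes: dotted eighth = 3; eighth note = 2; half note = 8; dotted eighth note = 3; half = 8; half = 8; quarter = 4; half note = 8.
Total: 3 + 2 + 8 + 3 + 8 + 8 + 4 + 8 = 44.
44 ÷ 4 = 11 beats.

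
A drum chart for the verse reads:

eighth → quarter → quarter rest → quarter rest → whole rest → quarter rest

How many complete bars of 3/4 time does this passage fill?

2

One bar of 3/4 = 6 eighth notes.
Convert each value to eighth notes: eighth = 1; quarter = 2; quarter rest = 2; quarter rest = 2; whole rest = 8; quarter rest = 2.
Total: 1 + 2 + 2 + 2 + 8 + 2 = 17.
17 ÷ 6 = 2 complete bars with 5 left over.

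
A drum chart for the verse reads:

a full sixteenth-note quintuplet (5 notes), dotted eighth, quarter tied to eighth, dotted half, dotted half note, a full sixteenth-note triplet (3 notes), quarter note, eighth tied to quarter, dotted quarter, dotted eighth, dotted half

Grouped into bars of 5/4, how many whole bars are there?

3

One bar of 5/4 = 20 sixteenth notes.
Convert each value to sixteenth notes: a full sixteenth-note quintuplet (5 notes) (five quintuplet sixteenths span one quarter) = 4; dotted eighth = 3; quarter tied to eighth (quarter + eighth) = 6; dotted half = 12; dotted half note = 12; a full sixteenth-note triplet (3 notes) (three triplet sixteenths span one eighth) = 2; quarter note = 4; eighth tied to quarter (eighth + quarter) = 6; dotted quarter = 6; dotted eighth = 3; dotted half = 12.
Altogether 4 + 3 + 6 + 12 + 12 + 2 + 4 + 6 + 6 + 3 + 12 = 70.
70 ÷ 20 = 3 complete bars with 10 left over.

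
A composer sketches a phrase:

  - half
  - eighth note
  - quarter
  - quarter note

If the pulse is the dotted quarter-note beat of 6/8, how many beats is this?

One dotted quarter-note beat = 3 eighth notes.
In eighth notes: half = 4; eighth note = 1; quarter = 2; quarter note = 2.
Adding: 4 + 1 + 2 + 2 = 9.
9 ÷ 3 = 3 beats.

3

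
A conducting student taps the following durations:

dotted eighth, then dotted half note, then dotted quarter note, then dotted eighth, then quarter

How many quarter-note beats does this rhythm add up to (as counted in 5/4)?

One quarter-note beat = 4 sixteenth notes.
Working in sixteenth notes: dotted eighth = 3; dotted half note = 12; dotted quarter note = 6; dotted eighth = 3; quarter = 4.
Altogether 3 + 12 + 6 + 3 + 4 = 28.
28 ÷ 4 = 7 beats.

7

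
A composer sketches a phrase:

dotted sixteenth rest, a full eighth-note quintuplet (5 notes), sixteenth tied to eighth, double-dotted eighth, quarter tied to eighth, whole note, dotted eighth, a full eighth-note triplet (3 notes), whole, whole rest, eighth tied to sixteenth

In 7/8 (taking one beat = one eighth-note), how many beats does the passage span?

40

One eighth-note beat = 4 thirty-second notes.
In thirty-second notes: dotted sixteenth rest = 3; a full eighth-note quintuplet (5 notes) (five quintuplet eighths span one half) = 16; sixteenth tied to eighth (sixteenth + eighth) = 6; double-dotted eighth = 7; quarter tied to eighth (quarter + eighth) = 12; whole note = 32; dotted eighth = 6; a full eighth-note triplet (3 notes) (three triplet eighths span one quarter) = 8; whole = 32; whole rest = 32; eighth tied to sixteenth (eighth + sixteenth) = 6.
Adding: 3 + 16 + 6 + 7 + 12 + 32 + 6 + 8 + 32 + 32 + 6 = 160.
160 ÷ 4 = 40 beats.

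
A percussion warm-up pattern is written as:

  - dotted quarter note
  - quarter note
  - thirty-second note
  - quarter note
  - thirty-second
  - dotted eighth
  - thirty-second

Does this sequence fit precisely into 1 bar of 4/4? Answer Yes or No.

No

One bar of 4/4 = 32 thirty-second notes.
Working in thirty-second notes: dotted quarter note = 12; quarter note = 8; thirty-second note = 1; quarter note = 8; thirty-second = 1; dotted eighth = 6; thirty-second = 1.
Altogether 12 + 8 + 1 + 8 + 1 + 6 + 1 = 37.
37 exceeds 32, so the answer is No.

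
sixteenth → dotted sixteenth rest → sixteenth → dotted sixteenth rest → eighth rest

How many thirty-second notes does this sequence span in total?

14

In thirty-second notes: sixteenth = 2; dotted sixteenth rest = 3; sixteenth = 2; dotted sixteenth rest = 3; eighth rest = 4.
Adding: 2 + 3 + 2 + 3 + 4 = 14 thirty-second notes.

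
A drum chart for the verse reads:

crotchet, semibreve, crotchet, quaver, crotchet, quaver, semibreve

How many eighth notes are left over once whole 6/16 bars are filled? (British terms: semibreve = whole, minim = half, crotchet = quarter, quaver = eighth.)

One bar of 6/16 = 3 eighth notes.
Each duration in eighth notes: crotchet = 2; semibreve = 8; crotchet = 2; quaver = 1; crotchet = 2; quaver = 1; semibreve = 8.
Altogether 2 + 8 + 2 + 1 + 2 + 1 + 8 = 24.
24 ÷ 3 = 8 complete bars with 0 eighth notes remaining.

0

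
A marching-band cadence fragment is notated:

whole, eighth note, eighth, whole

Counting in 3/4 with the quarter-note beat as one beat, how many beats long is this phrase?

One quarter-note beat = 2 eighth notes.
In eighth notes: whole = 8; eighth note = 1; eighth = 1; whole = 8.
Total: 8 + 1 + 1 + 8 = 18.
18 ÷ 2 = 9 beats.

9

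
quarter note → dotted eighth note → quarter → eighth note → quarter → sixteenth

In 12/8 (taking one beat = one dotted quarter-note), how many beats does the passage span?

3

One dotted quarter-note beat = 6 sixteenth notes.
Working in sixteenth notes: quarter note = 4; dotted eighth note = 3; quarter = 4; eighth note = 2; quarter = 4; sixteenth = 1.
Adding: 4 + 3 + 4 + 2 + 4 + 1 = 18.
18 ÷ 6 = 3 beats.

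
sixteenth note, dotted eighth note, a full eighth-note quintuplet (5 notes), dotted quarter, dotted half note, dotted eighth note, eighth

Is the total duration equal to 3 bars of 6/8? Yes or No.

One bar of 6/8 = 12 sixteenth notes, so 3 bars = 36.
Each duration in sixteenth notes: sixteenth note = 1; dotted eighth note = 3; a full eighth-note quintuplet (5 notes) (five quintuplet eighths span one half) = 8; dotted quarter = 6; dotted half note = 12; dotted eighth note = 3; eighth = 2.
Altogether 1 + 3 + 8 + 6 + 12 + 3 + 2 = 35.
35 falls short of 36, so the answer is No.

No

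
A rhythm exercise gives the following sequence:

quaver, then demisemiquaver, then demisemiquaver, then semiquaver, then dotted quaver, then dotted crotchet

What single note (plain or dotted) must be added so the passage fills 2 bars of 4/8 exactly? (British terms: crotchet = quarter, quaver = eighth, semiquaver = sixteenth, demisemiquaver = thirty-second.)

2 bars of 4/8 = 32 thirty-second notes.
Convert each value to thirty-second notes: quaver = 4; demisemiquaver = 1; demisemiquaver = 1; semiquaver = 2; dotted quaver = 6; dotted crotchet = 12.
Sum: 4 + 1 + 1 + 2 + 6 + 12 = 26.
Remaining: 32 − 26 = 6 thirty-second notes, which is a dotted eighth note.

dotted eighth note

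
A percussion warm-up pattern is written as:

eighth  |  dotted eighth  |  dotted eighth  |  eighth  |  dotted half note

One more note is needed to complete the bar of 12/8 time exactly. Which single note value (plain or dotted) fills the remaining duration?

eighth note

The bar of 12/8 = 24 sixteenth notes.
Express everything in sixteenth notes: eighth = 2; dotted eighth = 3; dotted eighth = 3; eighth = 2; dotted half note = 12.
Adding: 2 + 3 + 3 + 2 + 12 = 22.
Remaining: 24 − 22 = 2 sixteenth notes, which is a eighth note.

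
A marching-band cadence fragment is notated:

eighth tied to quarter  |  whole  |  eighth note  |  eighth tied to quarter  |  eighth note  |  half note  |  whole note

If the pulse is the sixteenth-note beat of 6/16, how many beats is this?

One sixteenth-note beat = 2 thirty-second notes.
Convert each value to thirty-second notes: eighth tied to quarter (eighth + quarter) = 12; whole = 32; eighth note = 4; eighth tied to quarter (eighth + quarter) = 12; eighth note = 4; half note = 16; whole note = 32.
Total: 12 + 32 + 4 + 12 + 4 + 16 + 32 = 112.
112 ÷ 2 = 56 beats.

56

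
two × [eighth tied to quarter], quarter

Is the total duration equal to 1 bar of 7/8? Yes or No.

One bar of 7/8 = 7 eighth notes.
Each duration in eighth notes: eighth tied to quarter (eighth + quarter) = 3; eighth tied to quarter (eighth + quarter) = 3; quarter = 2.
Sum: 3 + 3 + 2 = 8.
8 exceeds 7, so the answer is No.

No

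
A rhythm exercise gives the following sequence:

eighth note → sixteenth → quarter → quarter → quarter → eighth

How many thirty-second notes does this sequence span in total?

In thirty-second notes: eighth note = 4; sixteenth = 2; quarter = 8; quarter = 8; quarter = 8; eighth = 4.
Total: 4 + 2 + 8 + 8 + 8 + 4 = 34 thirty-second notes.

34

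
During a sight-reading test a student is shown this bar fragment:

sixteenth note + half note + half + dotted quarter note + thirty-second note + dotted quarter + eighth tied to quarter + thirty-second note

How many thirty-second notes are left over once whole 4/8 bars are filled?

8

One bar of 4/8 = 16 thirty-second notes.
In thirty-second notes: sixteenth note = 2; half note = 16; half = 16; dotted quarter note = 12; thirty-second note = 1; dotted quarter = 12; eighth tied to quarter (eighth + quarter) = 12; thirty-second note = 1.
Total: 2 + 16 + 16 + 12 + 1 + 12 + 12 + 1 = 72.
72 ÷ 16 = 4 complete bars with 8 thirty-second notes remaining.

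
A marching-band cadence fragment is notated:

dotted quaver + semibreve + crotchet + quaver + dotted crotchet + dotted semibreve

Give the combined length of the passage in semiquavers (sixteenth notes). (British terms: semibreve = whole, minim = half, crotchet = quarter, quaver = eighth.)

Each duration in sixteenth notes: dotted quaver = 3; semibreve = 16; crotchet = 4; quaver = 2; dotted crotchet = 6; dotted semibreve = 24.
Altogether 3 + 16 + 4 + 2 + 6 + 24 = 55 sixteenth notes.

55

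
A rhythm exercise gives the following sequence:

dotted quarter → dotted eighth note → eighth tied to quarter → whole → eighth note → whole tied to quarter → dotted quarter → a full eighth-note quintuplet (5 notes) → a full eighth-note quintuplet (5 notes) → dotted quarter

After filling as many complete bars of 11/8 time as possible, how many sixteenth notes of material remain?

One bar of 11/8 = 22 sixteenth notes.
Working in sixteenth notes: dotted quarter = 6; dotted eighth note = 3; eighth tied to quarter (eighth + quarter) = 6; whole = 16; eighth note = 2; whole tied to quarter (whole + quarter) = 20; dotted quarter = 6; a full eighth-note quintuplet (5 notes) (five quintuplet eighths span one half) = 8; a full eighth-note quintuplet (5 notes) (five quintuplet eighths span one half) = 8; dotted quarter = 6.
Altogether 6 + 3 + 6 + 16 + 2 + 20 + 6 + 8 + 8 + 6 = 81.
81 ÷ 22 = 3 complete bars with 15 sixteenth notes remaining.

15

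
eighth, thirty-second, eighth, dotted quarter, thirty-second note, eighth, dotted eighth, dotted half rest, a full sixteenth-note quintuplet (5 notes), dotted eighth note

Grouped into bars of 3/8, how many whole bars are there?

One bar of 3/8 = 12 thirty-second notes.
In thirty-second notes: eighth = 4; thirty-second = 1; eighth = 4; dotted quarter = 12; thirty-second note = 1; eighth = 4; dotted eighth = 6; dotted half rest = 24; a full sixteenth-note quintuplet (5 notes) (five quintuplet sixteenths span one quarter) = 8; dotted eighth note = 6.
Total: 4 + 1 + 4 + 12 + 1 + 4 + 6 + 24 + 8 + 6 = 70.
70 ÷ 12 = 5 complete bars with 10 left over.

5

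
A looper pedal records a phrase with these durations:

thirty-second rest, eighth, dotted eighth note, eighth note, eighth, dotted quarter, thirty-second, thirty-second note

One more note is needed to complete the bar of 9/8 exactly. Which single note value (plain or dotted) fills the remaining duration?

The bar of 9/8 = 36 thirty-second notes.
Working in thirty-second notes: thirty-second rest = 1; eighth = 4; dotted eighth note = 6; eighth note = 4; eighth = 4; dotted quarter = 12; thirty-second = 1; thirty-second note = 1.
Altogether 1 + 4 + 6 + 4 + 4 + 12 + 1 + 1 = 33.
Remaining: 36 − 33 = 3 thirty-second notes, which is a dotted sixteenth note.

dotted sixteenth note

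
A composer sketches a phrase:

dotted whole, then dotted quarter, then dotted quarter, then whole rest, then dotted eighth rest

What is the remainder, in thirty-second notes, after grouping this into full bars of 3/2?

14

One bar of 3/2 = 24 sixteenth notes.
Each duration in sixteenth notes: dotted whole = 24; dotted quarter = 6; dotted quarter = 6; whole rest = 16; dotted eighth rest = 3.
Sum: 24 + 6 + 6 + 16 + 3 = 55.
55 ÷ 24 = 2 complete bars with 7 sixteenth notes remaining = 14 thirty-second notes.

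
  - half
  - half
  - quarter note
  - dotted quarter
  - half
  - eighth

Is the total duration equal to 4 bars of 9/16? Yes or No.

One bar of 9/16 = 9 sixteenth notes, so 4 bars = 36.
Working in sixteenth notes: half = 8; half = 8; quarter note = 4; dotted quarter = 6; half = 8; eighth = 2.
Sum: 8 + 8 + 4 + 6 + 8 + 2 = 36.
36 equals 36, so the answer is Yes.

Yes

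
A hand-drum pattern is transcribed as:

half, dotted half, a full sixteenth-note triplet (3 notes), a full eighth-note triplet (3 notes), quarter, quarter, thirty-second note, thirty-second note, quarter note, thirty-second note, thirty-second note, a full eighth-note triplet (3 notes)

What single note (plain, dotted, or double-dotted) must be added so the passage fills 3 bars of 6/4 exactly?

3 bars of 6/4 = 144 thirty-second notes.
Working in thirty-second notes: half = 16; dotted half = 24; a full sixteenth-note triplet (3 notes) (three triplet sixteenths span one eighth) = 4; a full eighth-note triplet (3 notes) (three triplet eighths span one quarter) = 8; quarter = 8; quarter = 8; thirty-second note = 1; thirty-second note = 1; quarter note = 8; thirty-second note = 1; thirty-second note = 1; a full eighth-note triplet (3 notes) (three triplet eighths span one quarter) = 8.
Total: 16 + 24 + 4 + 8 + 8 + 8 + 1 + 1 + 8 + 1 + 1 + 8 = 88.
Remaining: 144 − 88 = 56 thirty-second notes, which is a double-dotted whole note.

double-dotted whole note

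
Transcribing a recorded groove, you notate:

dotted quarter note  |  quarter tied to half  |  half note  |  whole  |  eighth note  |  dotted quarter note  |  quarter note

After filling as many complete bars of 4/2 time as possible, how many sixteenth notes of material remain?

22

One bar of 4/2 = 16 eighth notes.
Each duration in eighth notes: dotted quarter note = 3; quarter tied to half (quarter + half) = 6; half note = 4; whole = 8; eighth note = 1; dotted quarter note = 3; quarter note = 2.
Altogether 3 + 6 + 4 + 8 + 1 + 3 + 2 = 27.
27 ÷ 16 = 1 complete bar with 11 eighth notes remaining = 22 sixteenth notes.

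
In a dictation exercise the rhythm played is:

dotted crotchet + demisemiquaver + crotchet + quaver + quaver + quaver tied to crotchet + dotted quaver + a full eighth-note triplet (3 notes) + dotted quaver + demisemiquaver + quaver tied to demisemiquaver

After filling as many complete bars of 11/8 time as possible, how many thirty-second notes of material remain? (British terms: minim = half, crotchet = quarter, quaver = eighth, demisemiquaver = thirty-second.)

23

One bar of 11/8 = 44 thirty-second notes.
Working in thirty-second notes: dotted crotchet = 12; demisemiquaver = 1; crotchet = 8; quaver = 4; quaver = 4; quaver tied to crotchet (quaver + crotchet) = 12; dotted quaver = 6; a full eighth-note triplet (3 notes) (three triplet eighths span one quarter) = 8; dotted quaver = 6; demisemiquaver = 1; quaver tied to demisemiquaver (quaver + demisemiquaver) = 5.
Sum: 12 + 1 + 8 + 4 + 4 + 12 + 6 + 8 + 6 + 1 + 5 = 67.
67 ÷ 44 = 1 complete bar with 23 thirty-second notes remaining.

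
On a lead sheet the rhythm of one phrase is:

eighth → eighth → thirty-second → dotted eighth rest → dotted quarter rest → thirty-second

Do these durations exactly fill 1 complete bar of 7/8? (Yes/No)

Yes

One bar of 7/8 = 28 thirty-second notes.
Express everything in thirty-second notes: eighth = 4; eighth = 4; thirty-second = 1; dotted eighth rest = 6; dotted quarter rest = 12; thirty-second = 1.
Altogether 4 + 4 + 1 + 6 + 12 + 1 = 28.
28 equals 28, so the answer is Yes.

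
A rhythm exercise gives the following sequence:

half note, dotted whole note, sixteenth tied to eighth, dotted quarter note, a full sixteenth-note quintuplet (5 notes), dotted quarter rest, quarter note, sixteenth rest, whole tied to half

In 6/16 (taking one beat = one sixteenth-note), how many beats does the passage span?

80

One sixteenth-note beat = 2 thirty-second notes.
Express everything in thirty-second notes: half note = 16; dotted whole note = 48; sixteenth tied to eighth (sixteenth + eighth) = 6; dotted quarter note = 12; a full sixteenth-note quintuplet (5 notes) (five quintuplet sixteenths span one quarter) = 8; dotted quarter rest = 12; quarter note = 8; sixteenth rest = 2; whole tied to half (whole + half) = 48.
Sum: 16 + 48 + 6 + 12 + 8 + 12 + 8 + 2 + 48 = 160.
160 ÷ 2 = 80 beats.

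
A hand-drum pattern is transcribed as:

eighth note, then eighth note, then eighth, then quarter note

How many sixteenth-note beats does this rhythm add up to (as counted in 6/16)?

One sixteenth-note beat = 2 thirty-second notes.
In thirty-second notes: eighth note = 4; eighth note = 4; eighth = 4; quarter note = 8.
Sum: 4 + 4 + 4 + 8 = 20.
20 ÷ 2 = 10 beats.

10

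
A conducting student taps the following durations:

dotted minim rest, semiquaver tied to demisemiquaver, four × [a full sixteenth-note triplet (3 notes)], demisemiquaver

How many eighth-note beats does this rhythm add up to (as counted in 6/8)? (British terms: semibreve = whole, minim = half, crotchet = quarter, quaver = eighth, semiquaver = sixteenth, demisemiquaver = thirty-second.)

11

One eighth-note beat = 4 thirty-second notes.
In thirty-second notes: dotted minim rest = 24; semiquaver tied to demisemiquaver (semiquaver + demisemiquaver) = 3; a full sixteenth-note triplet (3 notes) (three triplet sixteenths span one eighth) = 4; a full sixteenth-note triplet (3 notes) (three triplet sixteenths span one eighth) = 4; a full sixteenth-note triplet (3 notes) (three triplet sixteenths span one eighth) = 4; a full sixteenth-note triplet (3 notes) (three triplet sixteenths span one eighth) = 4; demisemiquaver = 1.
Altogether 24 + 3 + 4 + 4 + 4 + 4 + 1 = 44.
44 ÷ 4 = 11 beats.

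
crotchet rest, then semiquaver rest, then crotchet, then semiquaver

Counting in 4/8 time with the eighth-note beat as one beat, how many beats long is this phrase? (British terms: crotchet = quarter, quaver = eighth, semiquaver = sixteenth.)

One eighth-note beat = 2 sixteenth notes.
Convert each value to sixteenth notes: crotchet rest = 4; semiquaver rest = 1; crotchet = 4; semiquaver = 1.
Adding: 4 + 1 + 4 + 1 = 10.
10 ÷ 2 = 5 beats.

5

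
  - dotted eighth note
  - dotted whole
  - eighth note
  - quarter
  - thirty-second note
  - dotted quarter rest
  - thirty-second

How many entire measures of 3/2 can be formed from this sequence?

1

One bar of 3/2 = 48 thirty-second notes.
Convert each value to thirty-second notes: dotted eighth note = 6; dotted whole = 48; eighth note = 4; quarter = 8; thirty-second note = 1; dotted quarter rest = 12; thirty-second = 1.
Adding: 6 + 48 + 4 + 8 + 1 + 12 + 1 = 80.
80 ÷ 48 = 1 complete bar with 32 left over.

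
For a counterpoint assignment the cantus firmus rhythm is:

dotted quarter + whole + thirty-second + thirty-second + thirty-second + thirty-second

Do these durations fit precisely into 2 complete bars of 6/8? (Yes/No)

Yes

One bar of 6/8 = 24 thirty-second notes, so 2 bars = 48.
Express everything in thirty-second notes: dotted quarter = 12; whole = 32; thirty-second = 1; thirty-second = 1; thirty-second = 1; thirty-second = 1.
Total: 12 + 32 + 1 + 1 + 1 + 1 = 48.
48 equals 48, so the answer is Yes.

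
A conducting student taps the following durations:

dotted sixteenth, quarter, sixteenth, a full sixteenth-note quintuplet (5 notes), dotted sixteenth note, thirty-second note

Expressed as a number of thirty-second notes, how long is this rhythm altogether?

25

Each duration in thirty-second notes: dotted sixteenth = 3; quarter = 8; sixteenth = 2; a full sixteenth-note quintuplet (5 notes) (five quintuplet sixteenths span one quarter) = 8; dotted sixteenth note = 3; thirty-second note = 1.
Sum: 3 + 8 + 2 + 8 + 3 + 1 = 25 thirty-second notes.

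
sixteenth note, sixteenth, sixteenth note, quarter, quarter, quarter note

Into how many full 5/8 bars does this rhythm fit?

One bar of 5/8 = 10 sixteenth notes.
Convert each value to sixteenth notes: sixteenth note = 1; sixteenth = 1; sixteenth note = 1; quarter = 4; quarter = 4; quarter note = 4.
Altogether 1 + 1 + 1 + 4 + 4 + 4 = 15.
15 ÷ 10 = 1 complete bar with 5 left over.

1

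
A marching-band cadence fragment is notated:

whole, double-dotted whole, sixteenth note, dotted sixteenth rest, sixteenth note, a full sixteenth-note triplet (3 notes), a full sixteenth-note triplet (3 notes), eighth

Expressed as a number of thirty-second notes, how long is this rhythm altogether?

107

In thirty-second notes: whole = 32; double-dotted whole = 56; sixteenth note = 2; dotted sixteenth rest = 3; sixteenth note = 2; a full sixteenth-note triplet (3 notes) (three triplet sixteenths span one eighth) = 4; a full sixteenth-note triplet (3 notes) (three triplet sixteenths span one eighth) = 4; eighth = 4.
Altogether 32 + 56 + 2 + 3 + 2 + 4 + 4 + 4 = 107 thirty-second notes.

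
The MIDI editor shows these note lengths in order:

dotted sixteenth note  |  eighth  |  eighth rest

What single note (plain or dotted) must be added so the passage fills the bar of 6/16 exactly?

thirty-second note

The bar of 6/16 = 12 thirty-second notes.
Each duration in thirty-second notes: dotted sixteenth note = 3; eighth = 4; eighth rest = 4.
Altogether 3 + 4 + 4 = 11.
Remaining: 12 − 11 = 1 thirty-second note, which is a thirty-second note.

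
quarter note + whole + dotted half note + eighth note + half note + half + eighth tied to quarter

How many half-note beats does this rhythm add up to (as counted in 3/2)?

7

One half-note beat = 4 eighth notes.
Working in eighth notes: quarter note = 2; whole = 8; dotted half note = 6; eighth note = 1; half note = 4; half = 4; eighth tied to quarter (eighth + quarter) = 3.
Altogether 2 + 8 + 6 + 1 + 4 + 4 + 3 = 28.
28 ÷ 4 = 7 beats.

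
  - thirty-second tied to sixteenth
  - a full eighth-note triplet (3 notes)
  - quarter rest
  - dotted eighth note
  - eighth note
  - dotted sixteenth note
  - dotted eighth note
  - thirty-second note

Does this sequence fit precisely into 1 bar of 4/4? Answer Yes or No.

One bar of 4/4 = 32 thirty-second notes.
Convert each value to thirty-second notes: thirty-second tied to sixteenth (thirty-second + sixteenth) = 3; a full eighth-note triplet (3 notes) (three triplet eighths span one quarter) = 8; quarter rest = 8; dotted eighth note = 6; eighth note = 4; dotted sixteenth note = 3; dotted eighth note = 6; thirty-second note = 1.
Altogether 3 + 8 + 8 + 6 + 4 + 3 + 6 + 1 = 39.
39 exceeds 32, so the answer is No.

No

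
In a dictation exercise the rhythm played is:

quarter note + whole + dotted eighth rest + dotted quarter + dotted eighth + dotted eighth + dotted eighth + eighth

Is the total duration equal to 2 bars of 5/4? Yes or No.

One bar of 5/4 = 20 sixteenth notes, so 2 bars = 40.
Working in sixteenth notes: quarter note = 4; whole = 16; dotted eighth rest = 3; dotted quarter = 6; dotted eighth = 3; dotted eighth = 3; dotted eighth = 3; eighth = 2.
Sum: 4 + 16 + 3 + 6 + 3 + 3 + 3 + 2 = 40.
40 equals 40, so the answer is Yes.

Yes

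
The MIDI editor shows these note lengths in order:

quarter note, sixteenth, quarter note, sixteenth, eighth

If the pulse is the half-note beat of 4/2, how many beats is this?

1.5

One half-note beat = 8 sixteenth notes.
In sixteenth notes: quarter note = 4; sixteenth = 1; quarter note = 4; sixteenth = 1; eighth = 2.
Adding: 4 + 1 + 4 + 1 + 2 = 12.
12 ÷ 8 = 1.5 beats.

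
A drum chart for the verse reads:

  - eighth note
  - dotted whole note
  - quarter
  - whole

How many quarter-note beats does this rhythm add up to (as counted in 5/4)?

One quarter-note beat = 2 eighth notes.
Express everything in eighth notes: eighth note = 1; dotted whole note = 12; quarter = 2; whole = 8.
Sum: 1 + 12 + 2 + 8 = 23.
23 ÷ 2 = 11.5 beats.

11.5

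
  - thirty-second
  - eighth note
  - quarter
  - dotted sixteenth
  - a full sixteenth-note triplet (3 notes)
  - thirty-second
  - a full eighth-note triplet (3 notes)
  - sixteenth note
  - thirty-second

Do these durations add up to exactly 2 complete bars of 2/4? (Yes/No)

One bar of 2/4 = 16 thirty-second notes, so 2 bars = 32.
Working in thirty-second notes: thirty-second = 1; eighth note = 4; quarter = 8; dotted sixteenth = 3; a full sixteenth-note triplet (3 notes) (three triplet sixteenths span one eighth) = 4; thirty-second = 1; a full eighth-note triplet (3 notes) (three triplet eighths span one quarter) = 8; sixteenth note = 2; thirty-second = 1.
Sum: 1 + 4 + 8 + 3 + 4 + 1 + 8 + 2 + 1 = 32.
32 equals 32, so the answer is Yes.

Yes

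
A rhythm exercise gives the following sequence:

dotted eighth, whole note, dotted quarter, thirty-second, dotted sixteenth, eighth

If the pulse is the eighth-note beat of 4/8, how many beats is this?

14.5

One eighth-note beat = 4 thirty-second notes.
Convert each value to thirty-second notes: dotted eighth = 6; whole note = 32; dotted quarter = 12; thirty-second = 1; dotted sixteenth = 3; eighth = 4.
Altogether 6 + 32 + 12 + 1 + 3 + 4 = 58.
58 ÷ 4 = 14.5 beats.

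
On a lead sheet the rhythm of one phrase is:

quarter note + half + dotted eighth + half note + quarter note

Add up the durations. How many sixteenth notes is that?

27

Each duration in sixteenth notes: quarter note = 4; half = 8; dotted eighth = 3; half note = 8; quarter note = 4.
Total: 4 + 8 + 3 + 8 + 4 = 27 sixteenth notes.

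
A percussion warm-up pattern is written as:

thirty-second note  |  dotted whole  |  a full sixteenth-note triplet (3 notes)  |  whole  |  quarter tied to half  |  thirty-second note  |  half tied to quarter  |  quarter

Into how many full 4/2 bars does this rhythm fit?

2

One bar of 4/2 = 64 thirty-second notes.
Convert each value to thirty-second notes: thirty-second note = 1; dotted whole = 48; a full sixteenth-note triplet (3 notes) (three triplet sixteenths span one eighth) = 4; whole = 32; quarter tied to half (quarter + half) = 24; thirty-second note = 1; half tied to quarter (half + quarter) = 24; quarter = 8.
Sum: 1 + 48 + 4 + 32 + 24 + 1 + 24 + 8 = 142.
142 ÷ 64 = 2 complete bars with 14 left over.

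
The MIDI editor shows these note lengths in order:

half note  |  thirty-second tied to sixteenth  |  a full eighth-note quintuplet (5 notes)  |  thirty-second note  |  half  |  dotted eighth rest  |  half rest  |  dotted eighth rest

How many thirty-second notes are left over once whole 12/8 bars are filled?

32

One bar of 12/8 = 48 thirty-second notes.
Working in thirty-second notes: half note = 16; thirty-second tied to sixteenth (thirty-second + sixteenth) = 3; a full eighth-note quintuplet (5 notes) (five quintuplet eighths span one half) = 16; thirty-second note = 1; half = 16; dotted eighth rest = 6; half rest = 16; dotted eighth rest = 6.
Total: 16 + 3 + 16 + 1 + 16 + 6 + 16 + 6 = 80.
80 ÷ 48 = 1 complete bar with 32 thirty-second notes remaining.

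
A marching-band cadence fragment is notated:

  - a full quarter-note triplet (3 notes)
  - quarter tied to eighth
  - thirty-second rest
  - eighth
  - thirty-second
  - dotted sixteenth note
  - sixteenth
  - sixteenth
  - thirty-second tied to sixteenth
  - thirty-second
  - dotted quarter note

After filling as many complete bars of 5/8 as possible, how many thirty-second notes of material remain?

17

One bar of 5/8 = 20 thirty-second notes.
Each duration in thirty-second notes: a full quarter-note triplet (3 notes) (three triplet quarters span one half) = 16; quarter tied to eighth (quarter + eighth) = 12; thirty-second rest = 1; eighth = 4; thirty-second = 1; dotted sixteenth note = 3; sixteenth = 2; sixteenth = 2; thirty-second tied to sixteenth (thirty-second + sixteenth) = 3; thirty-second = 1; dotted quarter note = 12.
Altogether 16 + 12 + 1 + 4 + 1 + 3 + 2 + 2 + 3 + 1 + 12 = 57.
57 ÷ 20 = 2 complete bars with 17 thirty-second notes remaining.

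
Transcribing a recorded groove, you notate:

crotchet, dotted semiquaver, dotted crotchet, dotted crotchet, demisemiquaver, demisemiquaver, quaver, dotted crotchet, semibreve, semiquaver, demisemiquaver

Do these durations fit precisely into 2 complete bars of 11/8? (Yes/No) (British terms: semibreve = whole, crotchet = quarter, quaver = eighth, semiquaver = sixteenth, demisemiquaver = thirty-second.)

One bar of 11/8 = 44 thirty-second notes, so 2 bars = 88.
Working in thirty-second notes: crotchet = 8; dotted semiquaver = 3; dotted crotchet = 12; dotted crotchet = 12; demisemiquaver = 1; demisemiquaver = 1; quaver = 4; dotted crotchet = 12; semibreve = 32; semiquaver = 2; demisemiquaver = 1.
Total: 8 + 3 + 12 + 12 + 1 + 1 + 4 + 12 + 32 + 2 + 1 = 88.
88 equals 88, so the answer is Yes.

Yes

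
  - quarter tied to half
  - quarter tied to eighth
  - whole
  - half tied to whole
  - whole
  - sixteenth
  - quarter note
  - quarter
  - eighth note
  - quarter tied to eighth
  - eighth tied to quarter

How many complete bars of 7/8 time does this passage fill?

One bar of 7/8 = 14 sixteenth notes.
Convert each value to sixteenth notes: quarter tied to half (quarter + half) = 12; quarter tied to eighth (quarter + eighth) = 6; whole = 16; half tied to whole (half + whole) = 24; whole = 16; sixteenth = 1; quarter note = 4; quarter = 4; eighth note = 2; quarter tied to eighth (quarter + eighth) = 6; eighth tied to quarter (eighth + quarter) = 6.
Altogether 12 + 6 + 16 + 24 + 16 + 1 + 4 + 4 + 2 + 6 + 6 = 97.
97 ÷ 14 = 6 complete bars with 13 left over.

6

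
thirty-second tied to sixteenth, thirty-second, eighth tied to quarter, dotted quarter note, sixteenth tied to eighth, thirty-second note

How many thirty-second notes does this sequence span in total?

35

In thirty-second notes: thirty-second tied to sixteenth (thirty-second + sixteenth) = 3; thirty-second = 1; eighth tied to quarter (eighth + quarter) = 12; dotted quarter note = 12; sixteenth tied to eighth (sixteenth + eighth) = 6; thirty-second note = 1.
Adding: 3 + 1 + 12 + 12 + 6 + 1 = 35 thirty-second notes.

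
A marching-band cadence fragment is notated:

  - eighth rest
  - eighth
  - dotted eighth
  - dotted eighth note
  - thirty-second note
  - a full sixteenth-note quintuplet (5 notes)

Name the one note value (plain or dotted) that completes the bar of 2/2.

The bar of 2/2 = 32 thirty-second notes.
Express everything in thirty-second notes: eighth rest = 4; eighth = 4; dotted eighth = 6; dotted eighth note = 6; thirty-second note = 1; a full sixteenth-note quintuplet (5 notes) (five quintuplet sixteenths span one quarter) = 8.
Adding: 4 + 4 + 6 + 6 + 1 + 8 = 29.
Remaining: 32 − 29 = 3 thirty-second notes, which is a dotted sixteenth note.

dotted sixteenth note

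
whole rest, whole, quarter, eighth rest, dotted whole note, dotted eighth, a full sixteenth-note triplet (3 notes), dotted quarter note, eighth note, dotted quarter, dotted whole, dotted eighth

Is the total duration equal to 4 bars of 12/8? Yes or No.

One bar of 12/8 = 24 sixteenth notes, so 4 bars = 96.
Each duration in sixteenth notes: whole rest = 16; whole = 16; quarter = 4; eighth rest = 2; dotted whole note = 24; dotted eighth = 3; a full sixteenth-note triplet (3 notes) (three triplet sixteenths span one eighth) = 2; dotted quarter note = 6; eighth note = 2; dotted quarter = 6; dotted whole = 24; dotted eighth = 3.
Adding: 16 + 16 + 4 + 2 + 24 + 3 + 2 + 6 + 2 + 6 + 24 + 3 = 108.
108 exceeds 96, so the answer is No.

No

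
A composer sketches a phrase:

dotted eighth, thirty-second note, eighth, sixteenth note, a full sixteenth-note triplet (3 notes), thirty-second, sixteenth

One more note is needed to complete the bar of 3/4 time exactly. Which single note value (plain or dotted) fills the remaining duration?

eighth note

The bar of 3/4 = 24 thirty-second notes.
Convert each value to thirty-second notes: dotted eighth = 6; thirty-second note = 1; eighth = 4; sixteenth note = 2; a full sixteenth-note triplet (3 notes) (three triplet sixteenths span one eighth) = 4; thirty-second = 1; sixteenth = 2.
Adding: 6 + 1 + 4 + 2 + 4 + 1 + 2 = 20.
Remaining: 24 − 20 = 4 thirty-second notes, which is a eighth note.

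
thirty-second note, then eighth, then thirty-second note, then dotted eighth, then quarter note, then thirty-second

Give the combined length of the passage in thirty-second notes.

Convert each value to thirty-second notes: thirty-second note = 1; eighth = 4; thirty-second note = 1; dotted eighth = 6; quarter note = 8; thirty-second = 1.
Adding: 1 + 4 + 1 + 6 + 8 + 1 = 21 thirty-second notes.

21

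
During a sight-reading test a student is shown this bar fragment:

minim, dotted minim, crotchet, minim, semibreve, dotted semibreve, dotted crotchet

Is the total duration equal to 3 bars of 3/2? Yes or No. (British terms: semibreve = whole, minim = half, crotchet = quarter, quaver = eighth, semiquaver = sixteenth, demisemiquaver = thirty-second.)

One bar of 3/2 = 12 eighth notes, so 3 bars = 36.
Convert each value to eighth notes: minim = 4; dotted minim = 6; crotchet = 2; minim = 4; semibreve = 8; dotted semibreve = 12; dotted crotchet = 3.
Sum: 4 + 6 + 2 + 4 + 8 + 12 + 3 = 39.
39 exceeds 36, so the answer is No.

No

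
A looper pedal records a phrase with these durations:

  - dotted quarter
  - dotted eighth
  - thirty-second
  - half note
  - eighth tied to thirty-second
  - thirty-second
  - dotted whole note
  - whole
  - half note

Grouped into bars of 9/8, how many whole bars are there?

3

One bar of 9/8 = 36 thirty-second notes.
In thirty-second notes: dotted quarter = 12; dotted eighth = 6; thirty-second = 1; half note = 16; eighth tied to thirty-second (eighth + thirty-second) = 5; thirty-second = 1; dotted whole note = 48; whole = 32; half note = 16.
Sum: 12 + 6 + 1 + 16 + 5 + 1 + 48 + 32 + 16 = 137.
137 ÷ 36 = 3 complete bars with 29 left over.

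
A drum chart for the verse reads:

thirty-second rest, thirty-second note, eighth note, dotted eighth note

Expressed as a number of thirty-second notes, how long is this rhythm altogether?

Convert each value to thirty-second notes: thirty-second rest = 1; thirty-second note = 1; eighth note = 4; dotted eighth note = 6.
Adding: 1 + 1 + 4 + 6 = 12 thirty-second notes.

12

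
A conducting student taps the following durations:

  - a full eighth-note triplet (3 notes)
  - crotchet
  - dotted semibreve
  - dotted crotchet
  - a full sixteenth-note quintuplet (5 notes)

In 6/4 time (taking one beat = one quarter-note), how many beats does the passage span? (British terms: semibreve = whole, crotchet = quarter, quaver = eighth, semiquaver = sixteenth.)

One quarter-note beat = 2 eighth notes.
Express everything in eighth notes: a full eighth-note triplet (3 notes) (three triplet eighths span one quarter) = 2; crotchet = 2; dotted semibreve = 12; dotted crotchet = 3; a full sixteenth-note quintuplet (5 notes) (five quintuplet sixteenths span one quarter) = 2.
Altogether 2 + 2 + 12 + 3 + 2 = 21.
21 ÷ 2 = 10.5 beats.

10.5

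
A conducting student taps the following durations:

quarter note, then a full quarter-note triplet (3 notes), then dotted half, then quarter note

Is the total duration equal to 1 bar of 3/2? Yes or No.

No

One bar of 3/2 = 6 quarter notes.
In quarter notes: quarter note = 1; a full quarter-note triplet (3 notes) (three triplet quarters span one half) = 2; dotted half = 3; quarter note = 1.
Sum: 1 + 2 + 3 + 1 = 7.
7 exceeds 6, so the answer is No.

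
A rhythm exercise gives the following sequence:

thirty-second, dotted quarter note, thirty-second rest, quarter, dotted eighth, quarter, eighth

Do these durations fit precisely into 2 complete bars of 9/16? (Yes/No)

No

One bar of 9/16 = 18 thirty-second notes, so 2 bars = 36.
Convert each value to thirty-second notes: thirty-second = 1; dotted quarter note = 12; thirty-second rest = 1; quarter = 8; dotted eighth = 6; quarter = 8; eighth = 4.
Sum: 1 + 12 + 1 + 8 + 6 + 8 + 4 = 40.
40 exceeds 36, so the answer is No.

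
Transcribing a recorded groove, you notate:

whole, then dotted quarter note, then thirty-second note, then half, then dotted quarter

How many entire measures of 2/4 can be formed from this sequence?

One bar of 2/4 = 16 thirty-second notes.
Convert each value to thirty-second notes: whole = 32; dotted quarter note = 12; thirty-second note = 1; half = 16; dotted quarter = 12.
Sum: 32 + 12 + 1 + 16 + 12 = 73.
73 ÷ 16 = 4 complete bars with 9 left over.

4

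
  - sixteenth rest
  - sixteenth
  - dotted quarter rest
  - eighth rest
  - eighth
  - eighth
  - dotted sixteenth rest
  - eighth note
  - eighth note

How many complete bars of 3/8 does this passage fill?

One bar of 3/8 = 12 thirty-second notes.
In thirty-second notes: sixteenth rest = 2; sixteenth = 2; dotted quarter rest = 12; eighth rest = 4; eighth = 4; eighth = 4; dotted sixteenth rest = 3; eighth note = 4; eighth note = 4.
Sum: 2 + 2 + 12 + 4 + 4 + 4 + 3 + 4 + 4 = 39.
39 ÷ 12 = 3 complete bars with 3 left over.

3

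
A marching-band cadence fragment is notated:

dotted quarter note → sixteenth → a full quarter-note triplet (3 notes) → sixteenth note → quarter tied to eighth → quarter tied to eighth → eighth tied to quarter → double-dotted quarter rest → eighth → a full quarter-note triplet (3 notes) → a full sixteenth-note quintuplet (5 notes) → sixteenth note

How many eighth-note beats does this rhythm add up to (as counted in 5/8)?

28

One eighth-note beat = 2 sixteenth notes.
Express everything in sixteenth notes: dotted quarter note = 6; sixteenth = 1; a full quarter-note triplet (3 notes) (three triplet quarters span one half) = 8; sixteenth note = 1; quarter tied to eighth (quarter + eighth) = 6; quarter tied to eighth (quarter + eighth) = 6; eighth tied to quarter (eighth + quarter) = 6; double-dotted quarter rest = 7; eighth = 2; a full quarter-note triplet (3 notes) (three triplet quarters span one half) = 8; a full sixteenth-note quintuplet (5 notes) (five quintuplet sixteenths span one quarter) = 4; sixteenth note = 1.
Sum: 6 + 1 + 8 + 1 + 6 + 6 + 6 + 7 + 2 + 8 + 4 + 1 = 56.
56 ÷ 2 = 28 beats.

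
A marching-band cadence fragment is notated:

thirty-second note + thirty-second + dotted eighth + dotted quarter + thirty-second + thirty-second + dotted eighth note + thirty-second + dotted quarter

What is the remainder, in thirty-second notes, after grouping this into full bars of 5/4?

One bar of 5/4 = 40 thirty-second notes.
Express everything in thirty-second notes: thirty-second note = 1; thirty-second = 1; dotted eighth = 6; dotted quarter = 12; thirty-second = 1; thirty-second = 1; dotted eighth note = 6; thirty-second = 1; dotted quarter = 12.
Altogether 1 + 1 + 6 + 12 + 1 + 1 + 6 + 1 + 12 = 41.
41 ÷ 40 = 1 complete bar with 1 thirty-second note remaining.

1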